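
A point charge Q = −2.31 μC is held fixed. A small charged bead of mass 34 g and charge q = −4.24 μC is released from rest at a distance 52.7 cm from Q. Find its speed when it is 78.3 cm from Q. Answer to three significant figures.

Only the electrostatic force acts, so mechanical energy is conserved: ½mv² = U₁ − U₂ = kQq(1/r₁ − 1/r₂).
U₁ − U₂ = (8.99×10⁹ N·m²/C²)(-2.31×10⁻⁶ C)(-4.24×10⁻⁶ C)(1/0.527 − 1/0.783) = 0.0546 J.
v = √(2·0.0546/0.0340) = 1.79 m/s.

1.79 m/s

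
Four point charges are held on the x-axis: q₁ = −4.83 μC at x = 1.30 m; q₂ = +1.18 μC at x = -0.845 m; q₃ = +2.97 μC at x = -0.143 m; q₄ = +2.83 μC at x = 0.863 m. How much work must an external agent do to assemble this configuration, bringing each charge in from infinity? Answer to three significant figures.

-0.257 J

The assembly work is the sum of pairwise potential energies, U = Σ_{i<j} kqᵢqⱼ/rᵢⱼ.
Pair separations: r₁₂ = 2.15 m, r₁₃ = 1.44 m, r₁₄ = 0.437 m, r₂₃ = 0.702 m, r₂₄ = 1.71 m, r₃₄ = 1.01 m.
Summing all 6 pair terms gives U = -0.257 J.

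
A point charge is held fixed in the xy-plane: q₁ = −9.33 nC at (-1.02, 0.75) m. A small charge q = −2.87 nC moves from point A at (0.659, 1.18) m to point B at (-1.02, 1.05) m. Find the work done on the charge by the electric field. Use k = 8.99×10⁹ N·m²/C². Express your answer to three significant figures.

The work done by the electric force is W_field = −ΔU = −q(V_B − V_A) = q(V_A − V_B).
At A: distance to the source charge is 1.73 m; V_A = kq₁/r = -48.4 V.
At B: distance to the source charge is 0.300 m; V_B = kq₁/r = -280 V.
ΔV = V_B − V_A = -231 V.
W_field = −qΔV = −(-2.87×10⁻⁹ C)(-231 V) = -6.64×10⁻⁷ J.

-6.64×10⁻⁷ J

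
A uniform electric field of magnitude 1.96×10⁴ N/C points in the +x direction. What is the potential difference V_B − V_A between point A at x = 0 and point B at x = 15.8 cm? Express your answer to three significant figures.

-3100 V

In a uniform field, potential decreases in the direction of E: V_B − V_A = −E·Δx.
V_B − V_A = −(1.96×10⁴ V/m)(0.158 m) = -3100 V.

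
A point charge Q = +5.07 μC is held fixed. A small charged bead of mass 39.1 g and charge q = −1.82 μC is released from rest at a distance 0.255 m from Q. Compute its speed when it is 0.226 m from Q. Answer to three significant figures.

1.46 m/s

Only the electrostatic force acts, so mechanical energy is conserved: ½mv² = U₁ − U₂ = kQq(1/r₁ − 1/r₂).
U₁ − U₂ = (8.99×10⁹ N·m²/C²)(5.07×10⁻⁶ C)(-1.82×10⁻⁶ C)(1/0.255 − 1/0.226) = 0.0417 J.
v = √(2·0.0417/0.0391) = 1.46 m/s.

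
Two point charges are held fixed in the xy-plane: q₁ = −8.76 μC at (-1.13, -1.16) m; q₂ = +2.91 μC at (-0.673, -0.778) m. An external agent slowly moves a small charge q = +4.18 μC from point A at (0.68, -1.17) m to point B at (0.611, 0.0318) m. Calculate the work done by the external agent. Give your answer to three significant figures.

For quasistatic motion the external work equals the change in potential energy: W_ext = qΔV = q(V_B − V_A).
At A: distances to the source charges are 1.81 m, 1.41 m; V_A = Σ kqᵢ/rᵢ = -2.49×10⁴ V.
At B: distances to the source charges are 2.11 m, 1.52 m; V_B = Σ kqᵢ/rᵢ = -2.01×10⁴ V.
ΔV = V_B − V_A = 4840 V.
W_ext = qΔV = (4.18×10⁻⁶ C)(4840 V) = 0.0203 J.

0.0203 J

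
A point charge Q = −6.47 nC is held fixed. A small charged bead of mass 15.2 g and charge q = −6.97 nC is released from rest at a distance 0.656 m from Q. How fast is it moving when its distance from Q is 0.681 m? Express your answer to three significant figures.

1.73×10⁻³ m/s

Only the electrostatic force acts, so mechanical energy is conserved: ½mv² = U₁ − U₂ = kQq(1/r₁ − 1/r₂).
U₁ − U₂ = (8.99×10⁹ N·m²/C²)(-6.47×10⁻⁹ C)(-6.97×10⁻⁹ C)(1/0.656 − 1/0.681) = 2.27×10⁻⁸ J.
v = √(2·2.27×10⁻⁸/0.0152) = 1.73×10⁻³ m/s.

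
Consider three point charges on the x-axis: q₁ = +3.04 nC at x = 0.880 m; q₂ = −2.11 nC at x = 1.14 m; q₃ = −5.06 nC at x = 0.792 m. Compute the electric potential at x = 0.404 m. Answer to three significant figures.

The total potential is the scalar sum of each charge's contribution, V = Σ kqᵢ/rᵢ.
Distances from the field point to each charge: r₁ = 0.476 m, r₂ = 0.736 m, r₃ = 0.388 m.
V = k[(3.04×10⁻⁹)/(0.476) + (-2.11×10⁻⁹)/(0.736) + (-5.06×10⁻⁹)/(0.388)] = -85.6 V.

-85.6 V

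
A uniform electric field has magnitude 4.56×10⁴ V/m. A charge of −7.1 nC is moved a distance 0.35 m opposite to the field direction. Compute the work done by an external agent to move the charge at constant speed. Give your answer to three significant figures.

The potential change for a displacement 0.35 m opposite to the field direction is ΔV = +Ed = 1.60×10⁴ V.
W_ext = qΔV = -1.13×10⁻⁴ J.

-1.13×10⁻⁴ J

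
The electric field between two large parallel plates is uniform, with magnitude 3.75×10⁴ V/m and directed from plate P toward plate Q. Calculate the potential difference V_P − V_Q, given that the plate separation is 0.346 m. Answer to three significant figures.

In a uniform field, potential decreases in the direction of E: ΔV = −E·d for a displacement d parallel to E.
Going from Q to P is a displacement of 0.346 m opposite to the field, so V_P − V_Q = +Ed = 1.30×10⁴ V.

1.30×10⁴ V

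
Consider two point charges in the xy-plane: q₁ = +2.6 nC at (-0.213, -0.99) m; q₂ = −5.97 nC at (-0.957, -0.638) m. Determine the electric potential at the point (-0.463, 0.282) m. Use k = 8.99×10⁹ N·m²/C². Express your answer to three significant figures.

-33.4 V

The total potential is the scalar sum of each charge's contribution, V = Σ kqᵢ/rᵢ.
Distances from the field point to each charge: r₁ = 1.30 m, r₂ = 1.04 m.
V = k[(2.60×10⁻⁹)/(1.30) + (-5.97×10⁻⁹)/(1.04)] = -33.4 V.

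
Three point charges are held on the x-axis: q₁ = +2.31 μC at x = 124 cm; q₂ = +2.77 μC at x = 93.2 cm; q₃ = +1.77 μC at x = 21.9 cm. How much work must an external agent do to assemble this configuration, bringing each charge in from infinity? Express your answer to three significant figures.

0.285 J

The work to assemble the configuration equals its total potential energy, U = Σ kqᵢqⱼ/rᵢⱼ over all pairs.
Pair separations: r₁₂ = 0.308 m, r₁₃ = 1.02 m, r₂₃ = 0.713 m.
U = (0.187) + (0.0360) + (0.0618) = 0.285 J.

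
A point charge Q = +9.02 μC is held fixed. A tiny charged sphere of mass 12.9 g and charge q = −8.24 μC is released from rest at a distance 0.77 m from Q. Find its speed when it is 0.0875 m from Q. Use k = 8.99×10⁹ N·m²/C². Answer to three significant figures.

32.4 m/s

Only the electrostatic force acts, so mechanical energy is conserved: ½mv² = U₁ − U₂ = kQq(1/r₁ − 1/r₂).
U₁ − U₂ = (8.99×10⁹ N·m²/C²)(9.02×10⁻⁶ C)(-8.24×10⁻⁶ C)(1/0.770 − 1/0.0875) = 6.77 J.
v = √(2·6.77/0.0129) = 32.4 m/s.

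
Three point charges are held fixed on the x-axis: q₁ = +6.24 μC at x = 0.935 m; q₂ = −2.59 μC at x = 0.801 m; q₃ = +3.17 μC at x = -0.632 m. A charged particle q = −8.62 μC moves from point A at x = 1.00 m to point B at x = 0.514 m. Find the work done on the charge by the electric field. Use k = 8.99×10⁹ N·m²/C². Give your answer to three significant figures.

-5.92 J

The work done by the electric force is W_field = −ΔU = −q(V_B − V_A) = q(V_A − V_B).
At A: distances to the source charges are 0.0650 m, 0.199 m, 1.63 m; V_A = Σ kqᵢ/rᵢ = 7.63×10⁵ V.
At B: distances to the source charges are 0.421 m, 0.287 m, 1.15 m; V_B = Σ kqᵢ/rᵢ = 7.70×10⁴ V.
ΔV = V_B − V_A = -6.87×10⁵ V.
W_field = −qΔV = −(-8.62×10⁻⁶ C)(-6.87×10⁵ V) = -5.92 J.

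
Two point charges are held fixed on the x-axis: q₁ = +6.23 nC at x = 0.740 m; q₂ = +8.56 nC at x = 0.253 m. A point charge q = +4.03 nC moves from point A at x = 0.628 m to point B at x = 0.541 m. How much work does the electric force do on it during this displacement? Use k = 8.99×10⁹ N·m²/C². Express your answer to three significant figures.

6.31×10⁻⁷ J

The work done by the electric force is W_field = −ΔU = −q(V_B − V_A) = q(V_A − V_B).
At A: distances to the source charges are 0.112 m, 0.375 m; V_A = Σ kqᵢ/rᵢ = 705 V.
At B: distances to the source charges are 0.199 m, 0.288 m; V_B = Σ kqᵢ/rᵢ = 549 V.
ΔV = V_B − V_A = -157 V.
W_field = −qΔV = −(4.03×10⁻⁹ C)(-157 V) = 6.31×10⁻⁷ J.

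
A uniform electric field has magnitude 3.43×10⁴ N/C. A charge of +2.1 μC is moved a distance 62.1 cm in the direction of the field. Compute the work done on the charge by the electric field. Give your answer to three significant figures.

0.0447 J

The potential change for a displacement 62.1 cm in the direction of the field is ΔV = −Ed = -2.13×10⁴ V.
W_field = −qΔV = 0.0447 J.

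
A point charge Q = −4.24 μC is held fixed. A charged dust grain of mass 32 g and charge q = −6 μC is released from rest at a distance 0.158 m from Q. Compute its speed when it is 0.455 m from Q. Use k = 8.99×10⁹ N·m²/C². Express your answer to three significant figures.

7.68 m/s

Only the electrostatic force acts, so mechanical energy is conserved: ½mv² = U₁ − U₂ = kQq(1/r₁ − 1/r₂).
U₁ − U₂ = (8.99×10⁹ N·m²/C²)(-4.24×10⁻⁶ C)(-6.00×10⁻⁶ C)(1/0.158 − 1/0.455) = 0.945 J.
v = √(2·0.945/0.0320) = 7.68 m/s.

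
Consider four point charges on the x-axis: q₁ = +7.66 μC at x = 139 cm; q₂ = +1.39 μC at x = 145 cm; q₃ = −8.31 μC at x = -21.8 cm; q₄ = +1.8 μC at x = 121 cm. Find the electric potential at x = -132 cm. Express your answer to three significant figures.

-3.15×10⁴ V

Electric potential is a scalar, so the contributions from each charge add algebraically: V = Σ kqᵢ/rᵢ.
Distances from the field point to each charge: r₁ = 2.71 m, r₂ = 2.77 m, r₃ = 1.10 m, r₄ = 2.53 m.
V = k[(7.66×10⁻⁶)/(2.71) + (1.39×10⁻⁶)/(2.77) + (-8.31×10⁻⁶)/(1.10) + (1.80×10⁻⁶)/(2.53)] = -3.15×10⁴ V.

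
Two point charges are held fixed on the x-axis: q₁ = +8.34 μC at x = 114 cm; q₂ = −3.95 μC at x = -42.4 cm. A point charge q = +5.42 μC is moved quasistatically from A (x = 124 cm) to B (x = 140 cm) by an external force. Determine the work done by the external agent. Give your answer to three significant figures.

-2.49 J

For quasistatic motion the external work equals the change in potential energy: W_ext = qΔV = q(V_B − V_A).
At A: distances to the source charges are 0.100 m, 1.66 m; V_A = Σ kqᵢ/rᵢ = 7.28×10⁵ V.
At B: distances to the source charges are 0.260 m, 1.82 m; V_B = Σ kqᵢ/rᵢ = 2.69×10⁵ V.
ΔV = V_B − V_A = -4.60×10⁵ V.
W_ext = qΔV = (5.42×10⁻⁶ C)(-4.60×10⁵ V) = -2.49 J.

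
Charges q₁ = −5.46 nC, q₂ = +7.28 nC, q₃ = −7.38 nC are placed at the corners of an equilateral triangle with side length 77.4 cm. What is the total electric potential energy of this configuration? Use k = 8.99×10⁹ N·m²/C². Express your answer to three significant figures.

The assembly work is the sum of pairwise potential energies, U = Σ_{i<j} kqᵢqⱼ/rᵢⱼ.
All three pair separations equal the side length, 0.774 m.
U = (-4.62×10⁻⁷) + (4.68×10⁻⁷) + (-6.24×10⁻⁷) = -6.18×10⁻⁷ J.

-6.18×10⁻⁷ J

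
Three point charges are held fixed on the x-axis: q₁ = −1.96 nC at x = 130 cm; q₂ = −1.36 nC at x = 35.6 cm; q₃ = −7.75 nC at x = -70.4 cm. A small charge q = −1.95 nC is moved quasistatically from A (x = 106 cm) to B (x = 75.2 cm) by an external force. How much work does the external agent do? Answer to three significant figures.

-3.78×10⁻⁸ J

For quasistatic motion the external work equals the change in potential energy: W_ext = qΔV = q(V_B − V_A).
At A: distances to the source charges are 0.240 m, 0.704 m, 1.76 m; V_A = Σ kqᵢ/rᵢ = -130 V.
At B: distances to the source charges are 0.548 m, 0.396 m, 1.46 m; V_B = Σ kqᵢ/rᵢ = -111 V.
ΔV = V_B − V_A = 19.4 V.
W_ext = qΔV = (-1.95×10⁻⁹ C)(19.4 V) = -3.78×10⁻⁸ J.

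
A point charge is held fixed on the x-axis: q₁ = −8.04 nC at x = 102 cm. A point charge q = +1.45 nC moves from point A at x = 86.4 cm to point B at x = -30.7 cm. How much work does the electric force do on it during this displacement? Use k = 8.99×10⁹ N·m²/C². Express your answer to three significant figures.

The work done by the electric force is W_field = −ΔU = −q(V_B − V_A) = q(V_A − V_B).
At A: distance to the source charge is 0.156 m; V_A = kq₁/r = -463 V.
At B: distance to the source charge is 1.33 m; V_B = kq₁/r = -54.5 V.
ΔV = V_B − V_A = 409 V.
W_field = −qΔV = −(1.45×10⁻⁹ C)(409 V) = -5.93×10⁻⁷ J.

-5.93×10⁻⁷ J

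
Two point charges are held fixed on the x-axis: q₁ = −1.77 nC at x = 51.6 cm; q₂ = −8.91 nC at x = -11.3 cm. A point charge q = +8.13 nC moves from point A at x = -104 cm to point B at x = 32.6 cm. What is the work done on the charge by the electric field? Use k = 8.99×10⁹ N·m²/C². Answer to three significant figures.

1.38×10⁻⁶ J

The work done by the electric force is W_field = −ΔU = −q(V_B − V_A) = q(V_A − V_B).
At A: distances to the source charges are 1.56 m, 0.927 m; V_A = Σ kqᵢ/rᵢ = -96.6 V.
At B: distances to the source charges are 0.190 m, 0.439 m; V_B = Σ kqᵢ/rᵢ = -266 V.
ΔV = V_B − V_A = -170 V.
W_field = −qΔV = −(8.13×10⁻⁹ C)(-170 V) = 1.38×10⁻⁶ J.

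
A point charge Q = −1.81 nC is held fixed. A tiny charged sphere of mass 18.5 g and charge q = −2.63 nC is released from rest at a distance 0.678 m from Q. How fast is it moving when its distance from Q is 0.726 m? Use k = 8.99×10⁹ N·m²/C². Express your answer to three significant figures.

Only the electrostatic force acts, so mechanical energy is conserved: ½mv² = U₁ − U₂ = kQq(1/r₁ − 1/r₂).
U₁ − U₂ = (8.99×10⁹ N·m²/C²)(-1.81×10⁻⁹ C)(-2.63×10⁻⁹ C)(1/0.678 − 1/0.726) = 4.17×10⁻⁹ J.
v = √(2·4.17×10⁻⁹/0.0185) = 6.72×10⁻⁴ m/s.

6.72×10⁻⁴ m/s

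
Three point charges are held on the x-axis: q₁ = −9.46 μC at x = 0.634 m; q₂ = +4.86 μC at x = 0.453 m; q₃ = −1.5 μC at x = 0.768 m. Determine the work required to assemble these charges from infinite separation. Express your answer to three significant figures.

-1.54 J

The assembly work is the sum of pairwise potential energies, U = Σ_{i<j} kqᵢqⱼ/rᵢⱼ.
Pair separations: r₁₂ = 0.181 m, r₁₃ = 0.134 m, r₂₃ = 0.315 m.
U = (-2.28) + (0.952) + (-0.208) = -1.54 J.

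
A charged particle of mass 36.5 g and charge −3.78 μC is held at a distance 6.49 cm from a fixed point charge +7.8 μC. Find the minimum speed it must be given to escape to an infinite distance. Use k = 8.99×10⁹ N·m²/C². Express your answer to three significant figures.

15.0 m/s

To just escape, total mechanical energy must reach zero at infinity: ½mv²_min + U = 0, so ½mv²_min = −U = |kQq|/r.
|U| = |kQq|/r = (8.99×10⁹ N·m²/C²)(7.80×10⁻⁶)(3.78×10⁻⁶)/(0.0649) = 4.08 J.
v_min = √(2|U|/m) = √(2·4.08/0.0365) = 15.0 m/s.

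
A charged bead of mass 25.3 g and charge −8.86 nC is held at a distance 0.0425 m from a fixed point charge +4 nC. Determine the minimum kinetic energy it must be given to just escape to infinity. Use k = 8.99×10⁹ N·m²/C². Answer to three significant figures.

To just escape, total mechanical energy must reach zero at infinity: ½mv²_min + U = 0, so ½mv²_min = −U = |kQq|/r.
|U| = |kQq|/r = (8.99×10⁹ N·m²/C²)(4.00×10⁻⁹)(8.86×10⁻⁹)/(0.0425) = 7.50×10⁻⁶ J.

7.50×10⁻⁶ J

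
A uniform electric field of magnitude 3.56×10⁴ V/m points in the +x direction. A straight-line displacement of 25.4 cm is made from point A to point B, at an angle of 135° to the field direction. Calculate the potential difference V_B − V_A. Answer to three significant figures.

Only the component of displacement along E changes the potential: ΔV = −E·d·cosθ.
ΔV = −(3.56×10⁴ V/m)(0.254 m)cos135° = 6390 V.

6390 V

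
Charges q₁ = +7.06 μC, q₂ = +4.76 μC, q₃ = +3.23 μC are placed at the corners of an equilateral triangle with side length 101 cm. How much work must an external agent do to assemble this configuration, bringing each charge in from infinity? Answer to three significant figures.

0.639 J

The work to assemble the configuration equals its total potential energy, U = Σ kqᵢqⱼ/rᵢⱼ over all pairs.
All three pair separations equal the side length, 1.01 m.
U = (0.299) + (0.203) + (0.137) = 0.639 J.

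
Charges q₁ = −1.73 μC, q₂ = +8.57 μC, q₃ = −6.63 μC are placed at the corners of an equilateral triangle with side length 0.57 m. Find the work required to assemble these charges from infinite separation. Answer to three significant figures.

The work to assemble the configuration equals its total potential energy, U = Σ kqᵢqⱼ/rᵢⱼ over all pairs.
All three pair separations equal the side length, 0.570 m.
U = (-0.234) + (0.181) + (-0.896) = -0.949 J.

-0.949 J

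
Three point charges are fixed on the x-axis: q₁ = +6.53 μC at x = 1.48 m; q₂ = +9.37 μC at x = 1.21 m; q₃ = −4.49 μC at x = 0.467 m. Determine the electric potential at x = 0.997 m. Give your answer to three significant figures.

4.41×10⁵ V

The total potential is the scalar sum of each charge's contribution, V = Σ kqᵢ/rᵢ.
Distances from the field point to each charge: r₁ = 0.483 m, r₂ = 0.213 m, r₃ = 0.530 m.
V = k[(6.53×10⁻⁶)/(0.483) + (9.37×10⁻⁶)/(0.213) + (-4.49×10⁻⁶)/(0.530)] = 4.41×10⁵ V.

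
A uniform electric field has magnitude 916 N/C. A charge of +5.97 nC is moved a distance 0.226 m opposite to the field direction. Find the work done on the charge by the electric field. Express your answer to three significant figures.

-1.24×10⁻⁶ J

The potential change for a displacement 0.226 m opposite to the field direction is ΔV = +Ed = 207 V.
W_field = −qΔV = -1.24×10⁻⁶ J.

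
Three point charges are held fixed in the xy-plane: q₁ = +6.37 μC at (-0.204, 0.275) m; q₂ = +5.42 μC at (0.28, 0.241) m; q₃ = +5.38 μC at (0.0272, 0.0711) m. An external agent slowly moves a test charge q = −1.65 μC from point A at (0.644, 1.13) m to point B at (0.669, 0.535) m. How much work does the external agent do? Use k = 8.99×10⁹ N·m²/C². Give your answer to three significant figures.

For quasistatic motion the external work equals the change in potential energy: W_ext = qΔV = q(V_B − V_A).
At A: distances to the source charges are 1.20 m, 0.961 m, 1.23 m; V_A = Σ kqᵢ/rᵢ = 1.38×10⁵ V.
At B: distances to the source charges are 0.911 m, 0.488 m, 0.792 m; V_B = Σ kqᵢ/rᵢ = 2.24×10⁵ V.
ΔV = V_B − V_A = 8.61×10⁴ V.
W_ext = qΔV = (-1.65×10⁻⁶ C)(8.61×10⁴ V) = -0.142 J.

-0.142 J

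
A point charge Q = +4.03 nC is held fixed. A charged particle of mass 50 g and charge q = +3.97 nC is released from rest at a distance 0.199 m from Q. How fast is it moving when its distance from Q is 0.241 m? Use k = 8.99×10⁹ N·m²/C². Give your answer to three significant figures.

Only the electrostatic force acts, so mechanical energy is conserved: ½mv² = U₁ − U₂ = kQq(1/r₁ − 1/r₂).
U₁ − U₂ = (8.99×10⁹ N·m²/C²)(4.03×10⁻⁹ C)(3.97×10⁻⁹ C)(1/0.199 − 1/0.241) = 1.26×10⁻⁷ J.
v = √(2·1.26×10⁻⁷/0.0500) = 2.24×10⁻³ m/s.

2.24×10⁻³ m/s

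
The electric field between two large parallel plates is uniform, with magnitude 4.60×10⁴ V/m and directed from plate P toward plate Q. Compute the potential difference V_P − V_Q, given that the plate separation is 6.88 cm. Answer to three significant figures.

In a uniform field, potential decreases in the direction of E: ΔV = −E·d for a displacement d parallel to E.
Going from Q to P is a displacement of 6.88 cm opposite to the field, so V_P − V_Q = +Ed = 3160 V.

3160 V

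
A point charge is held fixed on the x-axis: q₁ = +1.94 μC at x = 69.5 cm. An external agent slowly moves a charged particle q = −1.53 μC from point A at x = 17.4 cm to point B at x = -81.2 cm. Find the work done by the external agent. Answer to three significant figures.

For quasistatic motion the external work equals the change in potential energy: W_ext = qΔV = q(V_B − V_A).
At A: distance to the source charge is 0.521 m; V_A = kq₁/r = 3.35×10⁴ V.
At B: distance to the source charge is 1.51 m; V_B = kq₁/r = 1.16×10⁴ V.
ΔV = V_B − V_A = -2.19×10⁴ V.
W_ext = qΔV = (-1.53×10⁻⁶ C)(-2.19×10⁴ V) = 0.0335 J.

0.0335 J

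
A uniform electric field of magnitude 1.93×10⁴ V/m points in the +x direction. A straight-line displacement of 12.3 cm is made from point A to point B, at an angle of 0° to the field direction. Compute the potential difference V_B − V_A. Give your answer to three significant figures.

Only the component of displacement along E changes the potential: ΔV = −E·d·cosθ.
ΔV = −(1.93×10⁴ V/m)(0.123 m)cos0° = -2370 V.

-2370 V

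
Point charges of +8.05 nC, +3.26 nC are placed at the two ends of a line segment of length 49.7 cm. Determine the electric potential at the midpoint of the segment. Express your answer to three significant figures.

409 V

Electric potential is a scalar, so the contributions from each charge add algebraically: V = Σ kqᵢ/rᵢ.
Each charge is 0.249 m from the midpoint.
V = k[(8.05×10⁻⁹)/(0.249) + (3.26×10⁻⁹)/(0.249)] = 409 V.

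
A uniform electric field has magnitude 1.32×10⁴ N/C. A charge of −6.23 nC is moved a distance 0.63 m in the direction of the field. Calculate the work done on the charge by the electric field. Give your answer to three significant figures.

-5.18×10⁻⁵ J

The potential change for a displacement 0.63 m in the direction of the field is ΔV = −Ed = -8320 V.
W_field = −qΔV = -5.18×10⁻⁵ J.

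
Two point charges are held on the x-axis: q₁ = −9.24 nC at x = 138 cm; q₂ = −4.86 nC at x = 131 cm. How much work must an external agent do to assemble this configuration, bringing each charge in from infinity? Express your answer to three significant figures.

5.77×10⁻⁶ J

The work to assemble the configuration equals its total potential energy, U = Σ kqᵢqⱼ/rᵢⱼ over all pairs.
Pair separations: r₁₂ = 0.0700 m.
U = (5.77×10⁻⁶) = 5.77×10⁻⁶ J.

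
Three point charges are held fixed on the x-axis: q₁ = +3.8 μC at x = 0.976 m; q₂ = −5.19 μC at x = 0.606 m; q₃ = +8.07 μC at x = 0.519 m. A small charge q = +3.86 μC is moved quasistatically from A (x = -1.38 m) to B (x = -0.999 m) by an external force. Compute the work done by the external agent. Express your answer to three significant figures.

0.0263 J

For quasistatic motion the external work equals the change in potential energy: W_ext = qΔV = q(V_B − V_A).
At A: distances to the source charges are 2.36 m, 1.99 m, 1.90 m; V_A = Σ kqᵢ/rᵢ = 2.92×10⁴ V.
At B: distances to the source charges are 1.98 m, 1.60 m, 1.52 m; V_B = Σ kqᵢ/rᵢ = 3.60×10⁴ V.
ΔV = V_B − V_A = 6810 V.
W_ext = qΔV = (3.86×10⁻⁶ C)(6810 V) = 0.0263 J.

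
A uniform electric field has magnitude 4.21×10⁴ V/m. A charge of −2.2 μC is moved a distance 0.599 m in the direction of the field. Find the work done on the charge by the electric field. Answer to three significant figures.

The potential change for a displacement 0.599 m in the direction of the field is ΔV = −Ed = -2.52×10⁴ V.
W_field = −qΔV = -0.0555 J.

-0.0555 J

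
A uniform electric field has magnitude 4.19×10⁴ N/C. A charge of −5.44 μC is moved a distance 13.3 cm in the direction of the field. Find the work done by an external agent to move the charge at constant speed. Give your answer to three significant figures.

0.0303 J

The potential change for a displacement 13.3 cm in the direction of the field is ΔV = −Ed = -5570 V.
W_ext = qΔV = 0.0303 J.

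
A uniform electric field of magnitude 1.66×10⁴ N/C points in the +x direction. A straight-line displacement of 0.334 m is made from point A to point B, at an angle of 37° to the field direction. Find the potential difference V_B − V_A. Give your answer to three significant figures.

Only the component of displacement along E changes the potential: ΔV = −E·d·cosθ.
ΔV = −(1.66×10⁴ V/m)(0.334 m)cos37° = -4430 V.

-4430 V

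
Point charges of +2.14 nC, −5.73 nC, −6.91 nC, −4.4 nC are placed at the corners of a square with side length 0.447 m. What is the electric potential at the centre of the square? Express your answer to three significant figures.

-424 V

The total potential is the scalar sum of each charge's contribution, V = Σ kqᵢ/rᵢ.
The distance from each corner to the centre is a√2/2 = 0.316 m.
V = k[(2.14×10⁻⁹)/(0.316) + (-5.73×10⁻⁹)/(0.316) + (-6.91×10⁻⁹)/(0.316) + (-4.40×10⁻⁹)/(0.316)] = -424 V.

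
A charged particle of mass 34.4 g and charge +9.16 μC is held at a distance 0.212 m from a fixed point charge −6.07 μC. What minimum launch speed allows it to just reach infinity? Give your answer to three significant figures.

11.7 m/s

To just escape, total mechanical energy must reach zero at infinity: ½mv²_min + U = 0, so ½mv²_min = −U = |kQq|/r.
|U| = |kQq|/r = (8.99×10⁹ N·m²/C²)(6.07×10⁻⁶)(9.16×10⁻⁶)/(0.212) = 2.36 J.
v_min = √(2|U|/m) = √(2·2.36/0.0344) = 11.7 m/s.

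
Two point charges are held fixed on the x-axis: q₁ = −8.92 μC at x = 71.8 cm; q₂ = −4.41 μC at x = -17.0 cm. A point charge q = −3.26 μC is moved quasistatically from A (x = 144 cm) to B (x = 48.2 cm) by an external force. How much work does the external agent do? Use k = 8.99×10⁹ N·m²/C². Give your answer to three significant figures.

0.864 J

For quasistatic motion the external work equals the change in potential energy: W_ext = qΔV = q(V_B − V_A).
At A: distances to the source charges are 0.722 m, 1.61 m; V_A = Σ kqᵢ/rᵢ = -1.36×10⁵ V.
At B: distances to the source charges are 0.236 m, 0.652 m; V_B = Σ kqᵢ/rᵢ = -4.01×10⁵ V.
ΔV = V_B − V_A = -2.65×10⁵ V.
W_ext = qΔV = (-3.26×10⁻⁶ C)(-2.65×10⁵ V) = 0.864 J.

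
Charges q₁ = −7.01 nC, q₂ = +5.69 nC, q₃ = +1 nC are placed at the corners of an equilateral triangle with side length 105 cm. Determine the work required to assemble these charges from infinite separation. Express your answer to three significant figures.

-3.53×10⁻⁷ J

The work to assemble the configuration equals its total potential energy, U = Σ kqᵢqⱼ/rᵢⱼ over all pairs.
All three pair separations equal the side length, 1.05 m.
U = (-3.42×10⁻⁷) + (-6.00×10⁻⁸) + (4.87×10⁻⁸) = -3.53×10⁻⁷ J.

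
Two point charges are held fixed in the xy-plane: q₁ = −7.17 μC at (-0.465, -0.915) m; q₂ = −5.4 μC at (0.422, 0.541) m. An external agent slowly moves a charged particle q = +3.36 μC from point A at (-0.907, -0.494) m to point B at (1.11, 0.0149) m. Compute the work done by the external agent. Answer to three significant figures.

For quasistatic motion the external work equals the change in potential energy: W_ext = qΔV = q(V_B − V_A).
At A: distances to the source charges are 0.610 m, 1.68 m; V_A = Σ kqᵢ/rᵢ = -1.34×10⁵ V.
At B: distances to the source charges are 1.83 m, 0.866 m; V_B = Σ kqᵢ/rᵢ = -9.13×10⁴ V.
ΔV = V_B − V_A = 4.31×10⁴ V.
W_ext = qΔV = (3.36×10⁻⁶ C)(4.31×10⁴ V) = 0.145 J.

0.145 J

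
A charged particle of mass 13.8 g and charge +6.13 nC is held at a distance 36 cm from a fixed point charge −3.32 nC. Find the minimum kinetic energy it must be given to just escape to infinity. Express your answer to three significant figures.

5.08×10⁻⁷ J

To just escape, total mechanical energy must reach zero at infinity: ½mv²_min + U = 0, so ½mv²_min = −U = |kQq|/r.
|U| = |kQq|/r = (8.99×10⁹ N·m²/C²)(3.32×10⁻⁹)(6.13×10⁻⁹)/(0.360) = 5.08×10⁻⁷ J.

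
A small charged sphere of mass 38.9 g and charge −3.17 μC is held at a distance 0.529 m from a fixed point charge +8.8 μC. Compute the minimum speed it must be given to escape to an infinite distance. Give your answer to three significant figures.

To just escape, total mechanical energy must reach zero at infinity: ½mv²_min + U = 0, so ½mv²_min = −U = |kQq|/r.
|U| = |kQq|/r = (8.99×10⁹ N·m²/C²)(8.80×10⁻⁶)(3.17×10⁻⁶)/(0.529) = 0.474 J.
v_min = √(2|U|/m) = √(2·0.474/0.0389) = 4.94 m/s.

4.94 m/s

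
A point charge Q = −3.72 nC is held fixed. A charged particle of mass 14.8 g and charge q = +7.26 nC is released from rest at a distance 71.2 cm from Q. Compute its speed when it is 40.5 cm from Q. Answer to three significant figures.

5.91×10⁻³ m/s

Only the electrostatic force acts, so mechanical energy is conserved: ½mv² = U₁ − U₂ = kQq(1/r₁ − 1/r₂).
U₁ − U₂ = (8.99×10⁹ N·m²/C²)(-3.72×10⁻⁹ C)(7.26×10⁻⁹ C)(1/0.712 − 1/0.405) = 2.58×10⁻⁷ J.
v = √(2·2.58×10⁻⁷/0.0148) = 5.91×10⁻³ m/s.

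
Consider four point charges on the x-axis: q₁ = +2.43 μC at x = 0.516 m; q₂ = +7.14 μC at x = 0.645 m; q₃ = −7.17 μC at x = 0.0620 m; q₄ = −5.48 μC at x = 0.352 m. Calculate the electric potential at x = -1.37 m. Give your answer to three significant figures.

-3.02×10⁴ V

The total potential is the scalar sum of each charge's contribution, V = Σ kqᵢ/rᵢ.
Distances from the field point to each charge: r₁ = 1.89 m, r₂ = 2.02 m, r₃ = 1.43 m, r₄ = 1.72 m.
V = k[(2.43×10⁻⁶)/(1.89) + (7.14×10⁻⁶)/(2.02) + (-7.17×10⁻⁶)/(1.43) + (-5.48×10⁻⁶)/(1.72)] = -3.02×10⁴ V.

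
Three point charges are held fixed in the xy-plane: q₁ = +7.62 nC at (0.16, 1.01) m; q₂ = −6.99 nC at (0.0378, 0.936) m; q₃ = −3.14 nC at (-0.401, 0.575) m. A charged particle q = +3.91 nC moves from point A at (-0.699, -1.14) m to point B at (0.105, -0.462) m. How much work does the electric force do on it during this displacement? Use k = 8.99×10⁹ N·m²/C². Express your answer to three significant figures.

3.01×10⁻⁸ J

The work done by the electric force is W_field = −ΔU = −q(V_B − V_A) = q(V_A − V_B).
At A: distances to the source charges are 2.32 m, 2.20 m, 1.74 m; V_A = Σ kqᵢ/rᵢ = -15.2 V.
At B: distances to the source charges are 1.47 m, 1.40 m, 1.15 m; V_B = Σ kqᵢ/rᵢ = -22.9 V.
ΔV = V_B − V_A = -7.70 V.
W_field = −qΔV = −(3.91×10⁻⁹ C)(-7.70 V) = 3.01×10⁻⁸ J.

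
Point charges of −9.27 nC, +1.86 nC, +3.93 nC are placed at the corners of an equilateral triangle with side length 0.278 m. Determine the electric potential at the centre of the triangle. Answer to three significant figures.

-195 V

Electric potential is a scalar, so the contributions from each charge add algebraically: V = Σ kqᵢ/rᵢ.
The distance from each vertex to the centroid is a/√3 = 0.161 m.
V = k[(-9.27×10⁻⁹)/(0.161) + (1.86×10⁻⁹)/(0.161) + (3.93×10⁻⁹)/(0.161)] = -195 V.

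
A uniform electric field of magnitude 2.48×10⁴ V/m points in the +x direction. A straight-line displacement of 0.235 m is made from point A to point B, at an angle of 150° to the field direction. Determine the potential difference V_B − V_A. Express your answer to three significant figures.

5050 V

Only the component of displacement along E changes the potential: ΔV = −E·d·cosθ.
ΔV = −(2.48×10⁴ V/m)(0.235 m)cos150° = 5050 V.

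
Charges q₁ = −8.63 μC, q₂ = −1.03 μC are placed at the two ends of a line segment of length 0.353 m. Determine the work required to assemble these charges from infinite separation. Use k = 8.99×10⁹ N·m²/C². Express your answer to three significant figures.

The work to assemble the configuration equals its total potential energy, U = Σ kqᵢqⱼ/rᵢⱼ over all pairs.
The separation is r = 0.353 m.
U = (0.226) = 0.226 J.

0.226 J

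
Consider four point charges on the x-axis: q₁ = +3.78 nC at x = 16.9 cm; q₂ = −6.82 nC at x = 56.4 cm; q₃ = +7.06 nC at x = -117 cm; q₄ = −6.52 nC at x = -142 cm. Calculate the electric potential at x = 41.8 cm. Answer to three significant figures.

-275 V

The total potential is the scalar sum of each charge's contribution, V = Σ kqᵢ/rᵢ.
Distances from the field point to each charge: r₁ = 0.249 m, r₂ = 0.146 m, r₃ = 1.59 m, r₄ = 1.84 m.
V = k[(3.78×10⁻⁹)/(0.249) + (-6.82×10⁻⁹)/(0.146) + (7.06×10⁻⁹)/(1.59) + (-6.52×10⁻⁹)/(1.84)] = -275 V.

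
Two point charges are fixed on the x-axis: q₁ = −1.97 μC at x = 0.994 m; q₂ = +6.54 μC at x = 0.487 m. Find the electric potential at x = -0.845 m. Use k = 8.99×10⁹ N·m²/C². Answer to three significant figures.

The total potential is the scalar sum of each charge's contribution, V = Σ kqᵢ/rᵢ.
Distances from the field point to each charge: r₁ = 1.84 m, r₂ = 1.33 m.
V = k[(-1.97×10⁻⁶)/(1.84) + (6.54×10⁻⁶)/(1.33)] = 3.45×10⁴ V.

3.45×10⁴ V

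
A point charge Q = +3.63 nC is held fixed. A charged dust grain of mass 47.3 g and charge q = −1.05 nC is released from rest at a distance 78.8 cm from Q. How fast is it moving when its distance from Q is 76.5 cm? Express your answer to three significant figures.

Only the electrostatic force acts, so mechanical energy is conserved: ½mv² = U₁ − U₂ = kQq(1/r₁ − 1/r₂).
U₁ − U₂ = (8.99×10⁹ N·m²/C²)(3.63×10⁻⁹ C)(-1.05×10⁻⁹ C)(1/0.788 − 1/0.765) = 1.31×10⁻⁹ J.
v = √(2·1.31×10⁻⁹/0.0473) = 2.35×10⁻⁴ m/s.

2.35×10⁻⁴ m/s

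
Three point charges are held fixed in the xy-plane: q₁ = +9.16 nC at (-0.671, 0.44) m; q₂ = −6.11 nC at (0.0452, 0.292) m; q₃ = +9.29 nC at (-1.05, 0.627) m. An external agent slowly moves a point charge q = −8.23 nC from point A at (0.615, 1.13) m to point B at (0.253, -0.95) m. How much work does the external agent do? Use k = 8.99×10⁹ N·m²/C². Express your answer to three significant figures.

3.04×10⁻⁸ J

For quasistatic motion the external work equals the change in potential energy: W_ext = qΔV = q(V_B − V_A).
At A: distances to the source charges are 1.46 m, 1.01 m, 1.74 m; V_A = Σ kqᵢ/rᵢ = 50.2 V.
At B: distances to the source charges are 1.67 m, 1.26 m, 2.05 m; V_B = Σ kqᵢ/rᵢ = 46.5 V.
ΔV = V_B − V_A = -3.69 V.
W_ext = qΔV = (-8.23×10⁻⁹ C)(-3.69 V) = 3.04×10⁻⁸ J.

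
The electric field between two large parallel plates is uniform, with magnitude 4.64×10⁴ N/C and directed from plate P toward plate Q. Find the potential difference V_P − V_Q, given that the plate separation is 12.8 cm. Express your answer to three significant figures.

5940 V

In a uniform field, potential decreases in the direction of E: ΔV = −E·d for a displacement d parallel to E.
Going from Q to P is a displacement of 12.8 cm opposite to the field, so V_P − V_Q = +Ed = 5940 V.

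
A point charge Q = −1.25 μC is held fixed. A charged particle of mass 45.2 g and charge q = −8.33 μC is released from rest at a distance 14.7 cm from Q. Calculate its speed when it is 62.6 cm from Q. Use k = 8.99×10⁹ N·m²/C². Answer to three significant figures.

Only the electrostatic force acts, so mechanical energy is conserved: ½mv² = U₁ − U₂ = kQq(1/r₁ − 1/r₂).
U₁ − U₂ = (8.99×10⁹ N·m²/C²)(-1.25×10⁻⁶ C)(-8.33×10⁻⁶ C)(1/0.147 − 1/0.626) = 0.487 J.
v = √(2·0.487/0.0452) = 4.64 m/s.

4.64 m/s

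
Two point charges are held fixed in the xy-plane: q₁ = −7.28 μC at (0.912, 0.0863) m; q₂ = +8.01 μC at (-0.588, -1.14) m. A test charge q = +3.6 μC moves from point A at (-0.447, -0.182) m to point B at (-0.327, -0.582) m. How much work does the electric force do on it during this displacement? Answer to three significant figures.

-0.156 J

The work done by the electric force is W_field = −ΔU = −q(V_B − V_A) = q(V_A − V_B).
At A: distances to the source charges are 1.39 m, 0.968 m; V_A = Σ kqᵢ/rᵢ = 2.71×10⁴ V.
At B: distances to the source charges are 1.41 m, 0.616 m; V_B = Σ kqᵢ/rᵢ = 7.04×10⁴ V.
ΔV = V_B − V_A = 4.33×10⁴ V.
W_field = −qΔV = −(3.60×10⁻⁶ C)(4.33×10⁴ V) = -0.156 J.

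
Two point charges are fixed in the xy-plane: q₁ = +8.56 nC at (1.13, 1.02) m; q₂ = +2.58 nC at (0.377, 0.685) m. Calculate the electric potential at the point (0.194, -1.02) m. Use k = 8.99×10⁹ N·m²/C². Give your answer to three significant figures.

The total potential is the scalar sum of each charge's contribution, V = Σ kqᵢ/rᵢ.
Distances from the field point to each charge: r₁ = 2.24 m, r₂ = 1.71 m.
V = k[(8.56×10⁻⁹)/(2.24) + (2.58×10⁻⁹)/(1.71)] = 47.8 V.

47.8 V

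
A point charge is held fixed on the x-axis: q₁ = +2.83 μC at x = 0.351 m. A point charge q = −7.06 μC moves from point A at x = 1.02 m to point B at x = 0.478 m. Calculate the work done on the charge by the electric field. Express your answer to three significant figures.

1.15 J

The work done by the electric force is W_field = −ΔU = −q(V_B − V_A) = q(V_A − V_B).
At A: distance to the source charge is 0.669 m; V_A = kq₁/r = 3.80×10⁴ V.
At B: distance to the source charge is 0.127 m; V_B = kq₁/r = 2.00×10⁵ V.
ΔV = V_B − V_A = 1.62×10⁵ V.
W_field = −qΔV = −(-7.06×10⁻⁶ C)(1.62×10⁵ V) = 1.15 J.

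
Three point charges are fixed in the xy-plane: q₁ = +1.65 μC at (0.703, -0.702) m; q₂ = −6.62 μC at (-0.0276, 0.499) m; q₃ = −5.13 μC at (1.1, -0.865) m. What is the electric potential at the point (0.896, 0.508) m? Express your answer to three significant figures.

The total potential is the scalar sum of each charge's contribution, V = Σ kqᵢ/rᵢ.
Distances from the field point to each charge: r₁ = 1.23 m, r₂ = 0.924 m, r₃ = 1.39 m.
V = k[(1.65×10⁻⁶)/(1.23) + (-6.62×10⁻⁶)/(0.924) + (-5.13×10⁻⁶)/(1.39)] = -8.56×10⁴ V.

-8.56×10⁴ V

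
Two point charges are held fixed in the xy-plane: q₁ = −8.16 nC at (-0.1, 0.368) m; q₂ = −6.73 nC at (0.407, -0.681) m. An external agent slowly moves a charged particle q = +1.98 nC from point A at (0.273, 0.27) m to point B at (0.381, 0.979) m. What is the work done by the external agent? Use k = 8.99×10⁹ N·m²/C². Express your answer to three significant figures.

2.42×10⁻⁷ J

For quasistatic motion the external work equals the change in potential energy: W_ext = qΔV = q(V_B − V_A).
At A: distances to the source charges are 0.386 m, 0.960 m; V_A = Σ kqᵢ/rᵢ = -253 V.
At B: distances to the source charges are 0.778 m, 1.66 m; V_B = Σ kqᵢ/rᵢ = -131 V.
ΔV = V_B − V_A = 122 V.
W_ext = qΔV = (1.98×10⁻⁹ C)(122 V) = 2.42×10⁻⁷ J.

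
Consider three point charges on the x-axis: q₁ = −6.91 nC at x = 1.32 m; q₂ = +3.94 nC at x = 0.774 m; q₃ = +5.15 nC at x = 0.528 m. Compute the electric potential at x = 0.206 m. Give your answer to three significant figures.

150 V

Electric potential is a scalar, so the contributions from each charge add algebraically: V = Σ kqᵢ/rᵢ.
Distances from the field point to each charge: r₁ = 1.11 m, r₂ = 0.568 m, r₃ = 0.322 m.
V = k[(-6.91×10⁻⁹)/(1.11) + (3.94×10⁻⁹)/(0.568) + (5.15×10⁻⁹)/(0.322)] = 150 V.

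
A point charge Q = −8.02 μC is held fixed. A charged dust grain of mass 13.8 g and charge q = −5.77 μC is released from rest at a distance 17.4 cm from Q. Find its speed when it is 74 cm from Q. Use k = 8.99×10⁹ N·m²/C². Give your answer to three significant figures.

16.3 m/s

Only the electrostatic force acts, so mechanical energy is conserved: ½mv² = U₁ − U₂ = kQq(1/r₁ − 1/r₂).
U₁ − U₂ = (8.99×10⁹ N·m²/C²)(-8.02×10⁻⁶ C)(-5.77×10⁻⁶ C)(1/0.174 − 1/0.740) = 1.83 J.
v = √(2·1.83/0.0138) = 16.3 m/s.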